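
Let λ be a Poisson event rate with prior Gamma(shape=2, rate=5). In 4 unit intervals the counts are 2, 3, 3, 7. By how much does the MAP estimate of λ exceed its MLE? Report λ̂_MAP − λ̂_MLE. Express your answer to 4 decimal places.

MAP − MLE = -1.9722

Σxᵢ = 15. Posterior is Gamma(17, 9); MAP = (17−1)/9 = 16/9 ≈ 1.77778.
MLE = x̄ = 15/4 ≈ 3.75000.
Difference = 16/9 − 15/4 = -71/36 ≈ -1.9722.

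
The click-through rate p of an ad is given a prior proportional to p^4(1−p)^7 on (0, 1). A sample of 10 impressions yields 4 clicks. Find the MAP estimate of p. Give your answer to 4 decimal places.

p̂_MAP = 0.3810

The prior density ∝ p^4(1−p)^7 is the kernel of Beta(5, 8).
Data: 4 successes in 10 trials. The binomial likelihood contributes p^4(1−p)^6, so the posterior is Beta(5+4, 8+6) = Beta(9, 14).
For Beta(a, b) with a, b > 1 the mode is (a−1)/(a+b−2) = 8/21 ≈ 0.3810.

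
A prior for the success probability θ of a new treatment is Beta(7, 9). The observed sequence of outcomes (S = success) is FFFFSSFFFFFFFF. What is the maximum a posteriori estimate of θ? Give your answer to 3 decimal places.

Prior: Beta(7, 9).
Data: 2 successes in 14 trials (from the sequence). The binomial likelihood contributes θ^2(1−θ)^12, so the posterior is Beta(7+2, 9+12) = Beta(9, 21).
For Beta(a, b) with a, b > 1 the mode is (a−1)/(a+b−2) = 8/28 ≈ 0.286.

θ̂_MAP = 0.286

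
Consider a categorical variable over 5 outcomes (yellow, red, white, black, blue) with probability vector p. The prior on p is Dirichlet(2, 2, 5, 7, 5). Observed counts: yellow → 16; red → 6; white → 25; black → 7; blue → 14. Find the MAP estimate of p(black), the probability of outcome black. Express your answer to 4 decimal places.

MAP estimate of p(black) = 0.1548

The posterior is Dirichlet(αᵢ + nᵢ) = Dirichlet(18, 8, 30, 14, 19).
For a Dirichlet(a₁,…,a_K) with all aᵢ > 1, the mode has j-th component (aⱼ − 1)/(Σaᵢ − K).
Here Σaᵢ = 89 and K = 5, so p(black) = (14 − 1)/(89 − 5) = 13/84 ≈ 0.1548.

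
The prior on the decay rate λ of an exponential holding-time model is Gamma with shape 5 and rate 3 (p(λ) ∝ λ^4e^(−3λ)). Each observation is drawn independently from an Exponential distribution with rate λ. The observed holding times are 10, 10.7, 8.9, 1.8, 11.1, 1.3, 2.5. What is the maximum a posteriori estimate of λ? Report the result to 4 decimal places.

λ̂_MAP = 0.2231

The Exponential(rate=λ) likelihood is ∝ λ^n e^(−λΣtᵢ). Here n = 7 and Σtᵢ = 10 + 10.7 + 8.9 + 1.8 + 11.1 + 1.3 + 2.5 = 46.3.
Posterior ∝ λ^4e^(−3λ) · λ^7e^(−46.3λ) = λ^11e^(−49.3λ), i.e. Gamma(12, 49.3).
Mode = (a−1)/b = 11/49.3 ≈ 0.2231.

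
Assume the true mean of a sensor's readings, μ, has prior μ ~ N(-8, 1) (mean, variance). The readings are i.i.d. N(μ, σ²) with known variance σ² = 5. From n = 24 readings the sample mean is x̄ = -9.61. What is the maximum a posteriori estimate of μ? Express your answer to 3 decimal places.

μ̂_MAP = -9.332

n = 24, x̄ = -9.61.
For a Normal prior and Normal likelihood with known variance, the posterior is Normal; its mode equals its mean, the precision-weighted average.
Prior precision 1/σ₀² = 1/1 = 1; data precision n/σ² = 24/5 = 4.8.
μ̂ = (1·(-8) + 4.8·(-9.61)) / (1 + 4.8) = (-54.128)/5.8 = -6766/725 ≈ -9.332.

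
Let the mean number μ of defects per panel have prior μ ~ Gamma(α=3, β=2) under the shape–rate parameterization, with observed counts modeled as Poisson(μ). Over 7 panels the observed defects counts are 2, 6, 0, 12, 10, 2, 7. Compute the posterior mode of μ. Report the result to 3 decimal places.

Σxᵢ = 2+6+0+12+10+2+7 = 39, with n = 7.
Posterior ∝ μ^2e^(−2μ) · μ^39e^(−7μ) = μ^41e^(−9μ), i.e. Gamma(shape=42, rate=9).
The mode of a Gamma(a, b) with a ≥ 1 (shape–rate) is (a−1)/b = 41/9 ≈ 4.556.

μ̂_MAP = 4.556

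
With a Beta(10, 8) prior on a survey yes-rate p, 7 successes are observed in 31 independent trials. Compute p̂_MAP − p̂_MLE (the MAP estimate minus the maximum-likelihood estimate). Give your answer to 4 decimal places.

Posterior is Beta(17, 32); MAP = (17−1)/(49−2) = 16/47 ≈ 0.34043.
MLE ignores the prior: p̂_MLE = k/n = 7/31 ≈ 0.22581.
Difference = 16/47 − 7/31 = 167/1457 ≈ 0.1146.

MAP − MLE = 0.1146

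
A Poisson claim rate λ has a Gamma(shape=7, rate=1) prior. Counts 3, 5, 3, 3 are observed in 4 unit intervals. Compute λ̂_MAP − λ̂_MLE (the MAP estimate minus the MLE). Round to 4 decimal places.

MAP − MLE = 0.5000

Σxᵢ = 14. Posterior is Gamma(21, 5); MAP = (21−1)/5 = 20/5 ≈ 4.00000.
MLE = x̄ = 14/4 ≈ 3.50000.
Difference = 20/5 − 14/4 = 1/2 ≈ 0.5000.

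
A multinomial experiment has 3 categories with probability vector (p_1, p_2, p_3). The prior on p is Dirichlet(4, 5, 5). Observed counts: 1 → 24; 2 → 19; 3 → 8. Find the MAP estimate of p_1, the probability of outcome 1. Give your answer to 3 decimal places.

The posterior is Dirichlet(αᵢ + nᵢ) = Dirichlet(28, 24, 13).
For a Dirichlet(a₁,…,a_K) with all aᵢ > 1, the mode has j-th component (aⱼ − 1)/(Σaᵢ − K).
Here Σaᵢ = 65 and K = 3, so p_1 = (28 − 1)/(65 − 3) = 27/62 ≈ 0.435.

MAP estimate: 0.435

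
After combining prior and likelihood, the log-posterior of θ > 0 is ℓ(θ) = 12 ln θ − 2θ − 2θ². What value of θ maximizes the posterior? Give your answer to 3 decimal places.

θ̂_MAP = 1.500

ℓ'(θ) = 12/θ − 2 − 4θ. Setting this to zero and multiplying by θ: 4θ² + 2θ − 12 = 0.
θ = (−2 + √(2² + 4·4·12)) / (2·4) = (−2 + √196) / 8 = (−2 + 14)/8 = 3/2.
ℓ''(θ) = −12/θ² − 4 < 0, confirming a maximum.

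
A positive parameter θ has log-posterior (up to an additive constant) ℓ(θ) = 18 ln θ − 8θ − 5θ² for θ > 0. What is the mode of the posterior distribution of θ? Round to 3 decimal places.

θ̂_MAP = 1.000

ℓ'(θ) = 18/θ − 8 − 10θ. Setting this to zero and multiplying by θ: 10θ² + 8θ − 18 = 0.
θ = (−8 + √(8² + 4·10·18)) / (2·10) = (−8 + √784) / 20 = (−8 + 28)/20 = 1.
ℓ''(θ) = −18/θ² − 10 < 0, confirming a maximum.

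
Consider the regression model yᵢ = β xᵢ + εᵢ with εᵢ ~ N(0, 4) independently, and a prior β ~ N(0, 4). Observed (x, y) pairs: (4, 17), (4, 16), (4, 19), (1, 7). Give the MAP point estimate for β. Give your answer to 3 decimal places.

log p(β | y) = −Σ(yᵢ − βxᵢ)²/(2·4) − β²/(2·4) + const.
Setting the derivative to zero: Σxᵢ(yᵢ − βxᵢ)/4 − β/4 = 0, so β = Σxᵢyᵢ / (Σxᵢ² + σ²/τ²).
Σxᵢyᵢ = 4·17 + 4·16 + 4·19 + 1·7 = 215; Σxᵢ² = 49; σ²/τ² = 1.
β̂_MAP = 215 / (49 + 1) = 215/50 ≈ 4.300.

β̂_MAP = 4.300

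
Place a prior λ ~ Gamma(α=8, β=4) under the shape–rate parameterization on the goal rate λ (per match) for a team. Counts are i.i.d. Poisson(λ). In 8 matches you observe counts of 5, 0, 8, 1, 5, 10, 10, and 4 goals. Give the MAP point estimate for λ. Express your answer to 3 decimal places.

λ̂_MAP = 4.167

Σxᵢ = 5+0+8+1+5+10+10+4 = 43, with n = 8.
Posterior ∝ λ^7e^(−4λ) · λ^43e^(−8λ) = λ^50e^(−12λ), i.e. Gamma(shape=51, rate=12).
The mode of a Gamma(a, b) with a ≥ 1 (shape–rate) is (a−1)/b = 50/12 ≈ 4.167.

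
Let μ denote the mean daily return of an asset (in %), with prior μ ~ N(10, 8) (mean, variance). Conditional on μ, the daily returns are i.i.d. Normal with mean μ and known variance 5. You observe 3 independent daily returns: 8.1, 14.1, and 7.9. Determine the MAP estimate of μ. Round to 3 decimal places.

n = 3; x̄ = (8.1 + 14.1 + 7.9)/3 = 30.1/3 = 301/30 ≈ 10.0333.
For a Normal prior and Normal likelihood with known variance, the posterior is Normal; its mode equals its mean, the precision-weighted average.
Prior precision 1/σ₀² = 1/8 = 0.125; data precision n/σ² = 3/5 = 0.6.
μ̂ = (0.125·10 + 0.6·(301/30)) / (0.125 + 0.6) = 7.27/0.725 = 1454/145 ≈ 10.028.

μ̂_MAP = 10.028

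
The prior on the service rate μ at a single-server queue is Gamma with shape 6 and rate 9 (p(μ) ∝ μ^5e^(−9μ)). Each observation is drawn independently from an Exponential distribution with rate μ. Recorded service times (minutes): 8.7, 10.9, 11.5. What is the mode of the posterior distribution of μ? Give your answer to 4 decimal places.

μ̂_MAP = 0.1995

The Exponential(rate=μ) likelihood is ∝ μ^n e^(−μΣtᵢ). Here n = 3 and Σtᵢ = 8.7 + 10.9 + 11.5 = 31.1.
Posterior ∝ μ^5e^(−9μ) · μ^3e^(−31.1μ) = μ^8e^(−40.1μ), i.e. Gamma(9, 40.1).
Mode = (a−1)/b = 8/40.1 ≈ 0.1995.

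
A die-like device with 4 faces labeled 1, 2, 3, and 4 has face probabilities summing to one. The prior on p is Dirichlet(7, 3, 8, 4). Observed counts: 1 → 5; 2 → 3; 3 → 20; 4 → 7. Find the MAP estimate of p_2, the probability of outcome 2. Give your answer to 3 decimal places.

The posterior is Dirichlet(αᵢ + nᵢ) = Dirichlet(12, 6, 28, 11).
For a Dirichlet(a₁,…,a_K) with all aᵢ > 1, the mode has j-th component (aⱼ − 1)/(Σaᵢ − K).
Here Σaᵢ = 57 and K = 4, so p_2 = (6 − 1)/(57 − 4) = 5/53 ≈ 0.094.

MAP estimate: 0.094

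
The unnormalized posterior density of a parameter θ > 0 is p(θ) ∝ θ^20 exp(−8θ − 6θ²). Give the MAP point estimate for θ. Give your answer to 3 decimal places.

θ̂_MAP = 1.000

ℓ'(θ) = 20/θ − 8 − 12θ. Setting this to zero and multiplying by θ: 12θ² + 8θ − 20 = 0.
θ = (−8 + √(8² + 4·12·20)) / (2·12) = (−8 + √1024) / 24 = (−8 + 32)/24 = 1.
ℓ''(θ) = −20/θ² − 12 < 0, confirming a maximum.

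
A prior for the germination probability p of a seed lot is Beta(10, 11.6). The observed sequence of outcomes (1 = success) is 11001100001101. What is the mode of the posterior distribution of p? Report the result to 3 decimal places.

Prior: Beta(10, 11.6).
Data: 7 successes in 14 trials (from the sequence). The binomial likelihood contributes p^7(1−p)^7, so the posterior is Beta(10+7, 11.6+7) = Beta(17, 18.6).
For Beta(a, b) with a, b > 1 the mode is (a−1)/(a+b−2) = 16/33.6 ≈ 0.476.

p̂_MAP = 0.476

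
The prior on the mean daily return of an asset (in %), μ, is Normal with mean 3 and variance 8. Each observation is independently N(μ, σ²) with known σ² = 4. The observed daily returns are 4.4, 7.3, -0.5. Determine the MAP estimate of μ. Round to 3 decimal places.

n = 3; x̄ = (4.4 + 7.3 + (-0.5))/3 = 11.2/3 = 56/15 ≈ 3.7333.
For a Normal prior and Normal likelihood with known variance, the posterior is Normal; its mode equals its mean, the precision-weighted average.
Prior precision 1/σ₀² = 1/8 = 0.125; data precision n/σ² = 3/4 = 0.75.
μ̂ = (0.125·3 + 0.75·(56/15)) / (0.125 + 0.75) = 3.175/0.875 = 127/35 ≈ 3.629.

μ̂_MAP = 3.629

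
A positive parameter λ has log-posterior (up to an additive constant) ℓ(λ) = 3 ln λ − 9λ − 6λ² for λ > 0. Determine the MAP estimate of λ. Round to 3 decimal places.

λ̂_MAP = 0.250

ℓ'(λ) = 3/λ − 9 − 12λ. Setting this to zero and multiplying by λ: 12λ² + 9λ − 3 = 0.
λ = (−9 + √(9² + 4·12·3)) / (2·12) = (−9 + √225) / 24 = (−9 + 15)/24 = 1/4.
ℓ''(λ) = −3/λ² − 12 < 0, confirming a maximum.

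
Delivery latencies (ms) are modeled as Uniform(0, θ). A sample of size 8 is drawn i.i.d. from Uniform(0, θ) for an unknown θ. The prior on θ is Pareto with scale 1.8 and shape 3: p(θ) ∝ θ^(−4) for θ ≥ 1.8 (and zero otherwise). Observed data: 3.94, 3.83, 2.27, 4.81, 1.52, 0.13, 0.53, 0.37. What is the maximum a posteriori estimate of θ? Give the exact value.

θ̂_MAP = 4.81

The Uniform(0, θ) likelihood is θ^(−n) for θ ≥ max(xᵢ), zero otherwise. Here max(xᵢ) = 4.81.
Posterior ∝ θ^(−4) · θ^(−8) = θ^(−12) on θ ≥ max(1.8, 4.81) = 4.81.
This density is strictly decreasing in θ, so the posterior mode lies at the lower boundary of the support.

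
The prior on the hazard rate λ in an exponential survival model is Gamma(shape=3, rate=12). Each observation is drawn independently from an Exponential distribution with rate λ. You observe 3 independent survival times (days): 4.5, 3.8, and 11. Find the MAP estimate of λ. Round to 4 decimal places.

The Exponential(rate=λ) likelihood is ∝ λ^n e^(−λΣtᵢ). Here n = 3 and Σtᵢ = 4.5 + 3.8 + 11 = 19.3.
Posterior ∝ λ^2e^(−12λ) · λ^3e^(−19.3λ) = λ^5e^(−31.3λ), i.e. Gamma(6, 31.3).
Mode = (a−1)/b = 5/31.3 ≈ 0.1597.

λ̂_MAP = 0.1597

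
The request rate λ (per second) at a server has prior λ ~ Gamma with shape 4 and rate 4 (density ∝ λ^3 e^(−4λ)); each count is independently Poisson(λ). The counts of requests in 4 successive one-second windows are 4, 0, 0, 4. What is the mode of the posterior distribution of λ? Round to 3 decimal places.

Σxᵢ = 4+0+0+4 = 8, with n = 4.
Posterior ∝ λ^3e^(−4λ) · λ^8e^(−4λ) = λ^11e^(−8λ), i.e. Gamma(shape=12, rate=8).
The mode of a Gamma(a, b) with a ≥ 1 (shape–rate) is (a−1)/b = 11/8 ≈ 1.375.

λ̂_MAP = 1.375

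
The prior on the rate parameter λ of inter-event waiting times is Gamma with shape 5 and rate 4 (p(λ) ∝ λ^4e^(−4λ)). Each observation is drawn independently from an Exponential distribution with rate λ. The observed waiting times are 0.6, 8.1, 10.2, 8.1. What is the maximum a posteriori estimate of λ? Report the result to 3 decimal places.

λ̂_MAP = 0.258

The Exponential(rate=λ) likelihood is ∝ λ^n e^(−λΣtᵢ). Here n = 4 and Σtᵢ = 0.6 + 8.1 + 10.2 + 8.1 = 27.
Posterior ∝ λ^4e^(−4λ) · λ^4e^(−27λ) = λ^8e^(−31λ), i.e. Gamma(9, 31).
Mode = (a−1)/b = 8/31 ≈ 0.258.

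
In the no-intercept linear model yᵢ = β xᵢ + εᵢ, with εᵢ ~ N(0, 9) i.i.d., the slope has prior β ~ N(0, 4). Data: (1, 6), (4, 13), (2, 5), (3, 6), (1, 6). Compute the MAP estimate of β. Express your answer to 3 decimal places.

log p(β | y) = −Σ(yᵢ − βxᵢ)²/(2·9) − β²/(2·4) + const.
Setting the derivative to zero: Σxᵢ(yᵢ − βxᵢ)/9 − β/4 = 0, so β = Σxᵢyᵢ / (Σxᵢ² + σ²/τ²).
Σxᵢyᵢ = 1·6 + 4·13 + 2·5 + 3·6 + 1·6 = 92; Σxᵢ² = 31; σ²/τ² = 2.25.
β̂_MAP = 92 / (31 + 2.25) = 92/33.25 ≈ 2.767.

β̂_MAP = 2.767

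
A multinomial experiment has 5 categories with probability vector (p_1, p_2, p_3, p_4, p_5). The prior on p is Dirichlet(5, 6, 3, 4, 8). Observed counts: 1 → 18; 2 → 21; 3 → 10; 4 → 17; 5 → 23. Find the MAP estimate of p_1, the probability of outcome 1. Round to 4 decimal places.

The posterior is Dirichlet(αᵢ + nᵢ) = Dirichlet(23, 27, 13, 21, 31).
For a Dirichlet(a₁,…,a_K) with all aᵢ > 1, the mode has j-th component (aⱼ − 1)/(Σaᵢ − K).
Here Σaᵢ = 115 and K = 5, so p_1 = (23 − 1)/(115 − 5) = 22/110 ≈ 0.2000.

MAP estimate: 0.2000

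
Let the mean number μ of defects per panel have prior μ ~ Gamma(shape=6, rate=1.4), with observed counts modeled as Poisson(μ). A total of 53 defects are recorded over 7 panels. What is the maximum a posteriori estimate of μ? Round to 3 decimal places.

μ̂_MAP = 6.905

Σxᵢ = 53, n = 7.
Posterior ∝ μ^5e^(−1.4μ) · μ^53e^(−7μ) = μ^58e^(−8.4μ), i.e. Gamma(shape=59, rate=8.4).
The mode of a Gamma(a, b) with a ≥ 1 (shape–rate) is (a−1)/b = 58/8.4 ≈ 6.905.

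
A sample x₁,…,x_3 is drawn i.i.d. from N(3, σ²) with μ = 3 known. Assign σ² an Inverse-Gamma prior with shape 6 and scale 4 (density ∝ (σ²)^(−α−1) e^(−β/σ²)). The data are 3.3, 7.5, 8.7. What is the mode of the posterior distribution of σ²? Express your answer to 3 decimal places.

Sum of squared deviations about the known mean: SS = (3.3−3)² + (7.5−3)² + (8.7−3)² = 52.83.
The Normal likelihood contributes (σ²)^(−n/2) exp(−SS/(2σ²)), so the posterior is Inverse-Gamma(α + n/2, β + SS/2) = Inverse-Gamma(7.5, 30.415).
The mode of Inverse-Gamma(a, b) is b/(a+1) = 30.415/8.5 ≈ 3.578.

σ̂²_MAP = 3.578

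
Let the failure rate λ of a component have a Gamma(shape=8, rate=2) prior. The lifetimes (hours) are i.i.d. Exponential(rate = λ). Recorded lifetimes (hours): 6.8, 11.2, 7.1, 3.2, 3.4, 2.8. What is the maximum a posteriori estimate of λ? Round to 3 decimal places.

λ̂_MAP = 0.356

The Exponential(rate=λ) likelihood is ∝ λ^n e^(−λΣtᵢ). Here n = 6 and Σtᵢ = 6.8 + 11.2 + 7.1 + 3.2 + 3.4 + 2.8 = 34.5.
Posterior ∝ λ^7e^(−2λ) · λ^6e^(−34.5λ) = λ^13e^(−36.5λ), i.e. Gamma(14, 36.5).
Mode = (a−1)/b = 13/36.5 ≈ 0.356.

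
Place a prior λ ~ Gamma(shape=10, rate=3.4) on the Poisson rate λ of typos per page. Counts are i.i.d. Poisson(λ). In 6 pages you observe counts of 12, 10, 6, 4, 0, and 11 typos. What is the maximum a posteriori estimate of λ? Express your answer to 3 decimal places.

Σxᵢ = 12+10+6+4+0+11 = 43, with n = 6.
Posterior ∝ λ^9e^(−3.4λ) · λ^43e^(−6λ) = λ^52e^(−9.4λ), i.e. Gamma(shape=53, rate=9.4).
The mode of a Gamma(a, b) with a ≥ 1 (shape–rate) is (a−1)/b = 52/9.4 ≈ 5.532.

λ̂_MAP = 5.532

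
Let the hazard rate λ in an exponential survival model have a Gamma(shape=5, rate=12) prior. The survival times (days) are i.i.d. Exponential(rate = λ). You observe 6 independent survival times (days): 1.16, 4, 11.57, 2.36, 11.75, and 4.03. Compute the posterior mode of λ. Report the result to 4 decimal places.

The Exponential(rate=λ) likelihood is ∝ λ^n e^(−λΣtᵢ). Here n = 6 and Σtᵢ = 1.16 + 4 + 11.57 + 2.36 + 11.75 + 4.03 = 34.87.
Posterior ∝ λ^4e^(−12λ) · λ^6e^(−34.87λ) = λ^10e^(−46.87λ), i.e. Gamma(11, 46.87).
Mode = (a−1)/b = 10/46.87 ≈ 0.2134.

λ̂_MAP = 0.2134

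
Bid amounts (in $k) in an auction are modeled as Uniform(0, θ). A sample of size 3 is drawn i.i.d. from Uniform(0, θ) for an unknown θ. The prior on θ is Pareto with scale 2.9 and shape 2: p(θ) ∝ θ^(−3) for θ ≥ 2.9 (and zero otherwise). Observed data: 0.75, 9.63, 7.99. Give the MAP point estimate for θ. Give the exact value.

The Uniform(0, θ) likelihood is θ^(−n) for θ ≥ max(xᵢ), zero otherwise. Here max(xᵢ) = 9.63.
Posterior ∝ θ^(−3) · θ^(−3) = θ^(−6) on θ ≥ max(2.9, 9.63) = 9.63.
This density is strictly decreasing in θ, so the posterior mode lies at the lower boundary of the support.

θ̂_MAP = 9.63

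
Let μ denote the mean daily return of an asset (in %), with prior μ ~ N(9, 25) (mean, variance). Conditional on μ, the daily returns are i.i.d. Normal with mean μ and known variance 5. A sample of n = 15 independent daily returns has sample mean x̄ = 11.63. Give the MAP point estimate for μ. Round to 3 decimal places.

n = 15, x̄ = 11.63.
For a Normal prior and Normal likelihood with known variance, the posterior is Normal; its mode equals its mean, the precision-weighted average.
Prior precision 1/σ₀² = 1/25 = 0.04; data precision n/σ² = 15/5 = 3.
μ̂ = (0.04·9 + 3·11.63) / (0.04 + 3) = 35.25/3.04 = 3525/304 ≈ 11.595.

μ̂_MAP = 11.595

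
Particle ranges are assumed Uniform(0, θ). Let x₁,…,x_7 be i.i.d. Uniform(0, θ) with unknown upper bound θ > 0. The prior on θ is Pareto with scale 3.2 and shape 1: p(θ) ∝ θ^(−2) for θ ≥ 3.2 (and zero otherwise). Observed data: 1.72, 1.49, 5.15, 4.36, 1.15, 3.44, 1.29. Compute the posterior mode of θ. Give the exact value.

The Uniform(0, θ) likelihood is θ^(−n) for θ ≥ max(xᵢ), zero otherwise. Here max(xᵢ) = 5.15.
Posterior ∝ θ^(−2) · θ^(−7) = θ^(−9) on θ ≥ max(3.2, 5.15) = 5.15.
This density is strictly decreasing in θ, so the posterior mode lies at the lower boundary of the support.

θ̂_MAP = 5.15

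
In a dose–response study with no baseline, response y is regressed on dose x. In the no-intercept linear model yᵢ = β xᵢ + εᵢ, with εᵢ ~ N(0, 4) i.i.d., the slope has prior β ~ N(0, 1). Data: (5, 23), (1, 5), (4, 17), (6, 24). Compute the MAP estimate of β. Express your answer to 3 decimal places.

log p(β | y) = −Σ(yᵢ − βxᵢ)²/(2·4) − β²/(2·1) + const.
Setting the derivative to zero: Σxᵢ(yᵢ − βxᵢ)/4 − β/1 = 0, so β = Σxᵢyᵢ / (Σxᵢ² + σ²/τ²).
Σxᵢyᵢ = 5·23 + 1·5 + 4·17 + 6·24 = 332; Σxᵢ² = 78; σ²/τ² = 4.
β̂_MAP = 332 / (78 + 4) = 332/82 ≈ 4.049.

β̂_MAP = 4.049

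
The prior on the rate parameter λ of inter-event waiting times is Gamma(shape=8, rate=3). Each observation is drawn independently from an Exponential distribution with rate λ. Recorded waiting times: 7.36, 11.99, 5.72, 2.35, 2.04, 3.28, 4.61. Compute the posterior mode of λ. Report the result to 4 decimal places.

λ̂_MAP = 0.3470

The Exponential(rate=λ) likelihood is ∝ λ^n e^(−λΣtᵢ). Here n = 7 and Σtᵢ = 7.36 + 11.99 + 5.72 + 2.35 + 2.04 + 3.28 + 4.61 = 37.35.
Posterior ∝ λ^7e^(−3λ) · λ^7e^(−37.35λ) = λ^14e^(−40.35λ), i.e. Gamma(15, 40.35).
Mode = (a−1)/b = 14/40.35 ≈ 0.3470.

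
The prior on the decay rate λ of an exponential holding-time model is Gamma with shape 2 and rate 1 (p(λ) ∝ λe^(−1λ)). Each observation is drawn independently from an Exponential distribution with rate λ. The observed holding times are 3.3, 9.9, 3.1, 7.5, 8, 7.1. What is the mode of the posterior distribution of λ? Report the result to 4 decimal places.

The Exponential(rate=λ) likelihood is ∝ λ^n e^(−λΣtᵢ). Here n = 6 and Σtᵢ = 3.3 + 9.9 + 3.1 + 7.5 + 8 + 7.1 = 38.9.
Posterior ∝ λe^(−1λ) · λ^6e^(−38.9λ) = λ^7e^(−39.9λ), i.e. Gamma(8, 39.9).
Mode = (a−1)/b = 7/39.9 ≈ 0.1754.

λ̂_MAP = 0.1754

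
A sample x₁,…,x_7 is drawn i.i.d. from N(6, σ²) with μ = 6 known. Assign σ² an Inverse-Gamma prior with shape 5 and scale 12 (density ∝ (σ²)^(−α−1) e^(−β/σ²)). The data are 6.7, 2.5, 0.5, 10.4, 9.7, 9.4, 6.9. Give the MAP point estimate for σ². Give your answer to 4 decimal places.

σ̂²_MAP = 5.9163

Sum of squared deviations about the known mean: SS = (6.7−6)² + (2.5−6)² + (0.5−6)² + (10.4−6)² + (9.7−6)² + (9.4−6)² + (6.9−6)² = 88.41.
The Normal likelihood contributes (σ²)^(−n/2) exp(−SS/(2σ²)), so the posterior is Inverse-Gamma(α + n/2, β + SS/2) = Inverse-Gamma(8.5, 56.205).
The mode of Inverse-Gamma(a, b) is b/(a+1) = 56.205/9.5 ≈ 5.9163.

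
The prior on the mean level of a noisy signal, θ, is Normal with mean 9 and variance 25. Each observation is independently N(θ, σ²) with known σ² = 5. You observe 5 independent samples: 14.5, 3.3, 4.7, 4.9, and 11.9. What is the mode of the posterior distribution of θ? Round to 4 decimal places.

θ̂_MAP = 7.9038

n = 5; x̄ = (14.5 + 3.3 + 4.7 + 4.9 + 11.9)/5 = 39.3/5 = 7.86.
For a Normal prior and Normal likelihood with known variance, the posterior is Normal; its mode equals its mean, the precision-weighted average.
Prior precision 1/σ₀² = 1/25 = 0.04; data precision n/σ² = 5/5 = 1.
θ̂ = (0.04·9 + 1·7.86) / (0.04 + 1) = 8.22/1.04 = 411/52 ≈ 7.9038.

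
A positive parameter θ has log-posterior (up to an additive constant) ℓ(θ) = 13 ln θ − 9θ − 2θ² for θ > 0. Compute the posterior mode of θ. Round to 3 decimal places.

θ̂_MAP = 1.000

ℓ'(θ) = 13/θ − 9 − 4θ. Setting this to zero and multiplying by θ: 4θ² + 9θ − 13 = 0.
θ = (−9 + √(9² + 4·4·13)) / (2·4) = (−9 + √289) / 8 = (−9 + 17)/8 = 1.
ℓ''(θ) = −13/θ² − 4 < 0, confirming a maximum.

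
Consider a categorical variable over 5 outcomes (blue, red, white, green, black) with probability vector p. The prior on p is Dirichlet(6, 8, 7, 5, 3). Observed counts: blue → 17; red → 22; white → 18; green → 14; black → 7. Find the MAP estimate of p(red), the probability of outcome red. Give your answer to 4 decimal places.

MAP estimate of p(red) = 0.2843

The posterior is Dirichlet(αᵢ + nᵢ) = Dirichlet(23, 30, 25, 19, 10).
For a Dirichlet(a₁,…,a_K) with all aᵢ > 1, the mode has j-th component (aⱼ − 1)/(Σaᵢ − K).
Here Σaᵢ = 107 and K = 5, so p(red) = (30 − 1)/(107 − 5) = 29/102 ≈ 0.2843.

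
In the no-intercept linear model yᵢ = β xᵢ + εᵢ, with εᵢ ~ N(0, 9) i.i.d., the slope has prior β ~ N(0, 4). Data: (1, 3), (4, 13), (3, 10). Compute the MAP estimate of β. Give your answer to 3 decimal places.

log p(β | y) = −Σ(yᵢ − βxᵢ)²/(2·9) − β²/(2·4) + const.
Setting the derivative to zero: Σxᵢ(yᵢ − βxᵢ)/9 − β/4 = 0, so β = Σxᵢyᵢ / (Σxᵢ² + σ²/τ²).
Σxᵢyᵢ = 1·3 + 4·13 + 3·10 = 85; Σxᵢ² = 26; σ²/τ² = 2.25.
β̂_MAP = 85 / (26 + 2.25) = 85/28.25 ≈ 3.009.

β̂_MAP = 3.009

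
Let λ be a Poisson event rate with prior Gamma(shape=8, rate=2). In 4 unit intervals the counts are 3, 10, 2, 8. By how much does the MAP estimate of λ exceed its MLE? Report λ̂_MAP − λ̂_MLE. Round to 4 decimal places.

Σxᵢ = 23. Posterior is Gamma(31, 6); MAP = (31−1)/6 = 30/6 ≈ 5.00000.
MLE = x̄ = 23/4 ≈ 5.75000.
Difference = 30/6 − 23/4 = -3/4 ≈ -0.7500.

MAP − MLE = -0.7500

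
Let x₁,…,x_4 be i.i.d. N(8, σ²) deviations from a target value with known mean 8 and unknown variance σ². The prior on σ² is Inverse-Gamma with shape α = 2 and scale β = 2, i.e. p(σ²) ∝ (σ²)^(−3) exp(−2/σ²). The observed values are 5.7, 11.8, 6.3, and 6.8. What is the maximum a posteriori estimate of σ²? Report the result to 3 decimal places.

σ̂²_MAP = 2.806

Sum of squared deviations about the known mean: SS = (5.7−8)² + (11.8−8)² + (6.3−8)² + (6.8−8)² = 24.06.
The Normal likelihood contributes (σ²)^(−n/2) exp(−SS/(2σ²)), so the posterior is Inverse-Gamma(α + n/2, β + SS/2) = Inverse-Gamma(4, 14.03).
The mode of Inverse-Gamma(a, b) is b/(a+1) = 14.03/5 ≈ 2.806.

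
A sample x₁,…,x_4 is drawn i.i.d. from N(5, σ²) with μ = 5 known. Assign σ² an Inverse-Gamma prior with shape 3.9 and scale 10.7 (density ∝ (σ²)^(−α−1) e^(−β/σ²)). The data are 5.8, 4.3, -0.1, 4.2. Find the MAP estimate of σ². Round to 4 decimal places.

σ̂²_MAP = 3.5638

Sum of squared deviations about the known mean: SS = (5.8−5)² + (4.3−5)² + (-0.1−5)² + (4.2−5)² = 27.78.
The Normal likelihood contributes (σ²)^(−n/2) exp(−SS/(2σ²)), so the posterior is Inverse-Gamma(α + n/2, β + SS/2) = Inverse-Gamma(5.9, 24.59).
The mode of Inverse-Gamma(a, b) is b/(a+1) = 24.59/6.9 ≈ 3.5638.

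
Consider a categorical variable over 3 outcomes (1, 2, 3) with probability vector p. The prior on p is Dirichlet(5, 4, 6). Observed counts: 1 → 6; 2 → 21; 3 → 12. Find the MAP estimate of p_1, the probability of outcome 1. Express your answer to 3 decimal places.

The posterior is Dirichlet(αᵢ + nᵢ) = Dirichlet(11, 25, 18).
For a Dirichlet(a₁,…,a_K) with all aᵢ > 1, the mode has j-th component (aⱼ − 1)/(Σaᵢ − K).
Here Σaᵢ = 54 and K = 3, so p_1 = (11 − 1)/(54 − 3) = 10/51 ≈ 0.196.

MAP estimate: 0.196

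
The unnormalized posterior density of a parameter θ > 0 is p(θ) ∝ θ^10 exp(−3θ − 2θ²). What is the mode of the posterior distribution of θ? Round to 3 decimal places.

ℓ'(θ) = 10/θ − 3 − 4θ. Setting this to zero and multiplying by θ: 4θ² + 3θ − 10 = 0.
θ = (−3 + √(3² + 4·4·10)) / (2·4) = (−3 + √169) / 8 = (−3 + 13)/8 = 5/4.
ℓ''(θ) = −10/θ² − 4 < 0, confirming a maximum.

θ̂_MAP = 1.250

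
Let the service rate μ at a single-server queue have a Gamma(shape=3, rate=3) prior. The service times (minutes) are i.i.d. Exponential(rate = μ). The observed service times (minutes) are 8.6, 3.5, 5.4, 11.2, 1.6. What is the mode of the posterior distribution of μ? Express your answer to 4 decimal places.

μ̂_MAP = 0.2102

The Exponential(rate=μ) likelihood is ∝ μ^n e^(−μΣtᵢ). Here n = 5 and Σtᵢ = 8.6 + 3.5 + 5.4 + 11.2 + 1.6 = 30.3.
Posterior ∝ μ^2e^(−3μ) · μ^5e^(−30.3μ) = μ^7e^(−33.3μ), i.e. Gamma(8, 33.3).
Mode = (a−1)/b = 7/33.3 ≈ 0.2102.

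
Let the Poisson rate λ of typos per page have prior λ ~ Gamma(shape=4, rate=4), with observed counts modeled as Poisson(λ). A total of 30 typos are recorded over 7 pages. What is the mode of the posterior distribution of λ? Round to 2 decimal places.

Σxᵢ = 30, n = 7.
Posterior ∝ λ^3e^(−4λ) · λ^30e^(−7λ) = λ^33e^(−11λ), i.e. Gamma(shape=34, rate=11).
The mode of a Gamma(a, b) with a ≥ 1 (shape–rate) is (a−1)/b = 33/11 ≈ 3.00.

λ̂_MAP = 3.00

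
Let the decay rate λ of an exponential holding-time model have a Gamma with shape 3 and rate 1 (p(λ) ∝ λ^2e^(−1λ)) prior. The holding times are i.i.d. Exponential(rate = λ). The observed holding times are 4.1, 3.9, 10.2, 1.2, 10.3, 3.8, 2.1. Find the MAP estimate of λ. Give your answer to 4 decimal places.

The Exponential(rate=λ) likelihood is ∝ λ^n e^(−λΣtᵢ). Here n = 7 and Σtᵢ = 4.1 + 3.9 + 10.2 + 1.2 + 10.3 + 3.8 + 2.1 = 35.6.
Posterior ∝ λ^2e^(−1λ) · λ^7e^(−35.6λ) = λ^9e^(−36.6λ), i.e. Gamma(10, 36.6).
Mode = (a−1)/b = 9/36.6 ≈ 0.2459.

λ̂_MAP = 0.2459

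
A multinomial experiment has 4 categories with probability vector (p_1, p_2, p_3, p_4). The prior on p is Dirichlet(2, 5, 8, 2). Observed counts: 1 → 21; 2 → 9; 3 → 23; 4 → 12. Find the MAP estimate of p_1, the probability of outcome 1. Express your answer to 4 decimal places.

The posterior is Dirichlet(αᵢ + nᵢ) = Dirichlet(23, 14, 31, 14).
For a Dirichlet(a₁,…,a_K) with all aᵢ > 1, the mode has j-th component (aⱼ − 1)/(Σaᵢ − K).
Here Σaᵢ = 82 and K = 4, so p_1 = (23 − 1)/(82 − 4) = 22/78 ≈ 0.2821.

MAP estimate: 0.2821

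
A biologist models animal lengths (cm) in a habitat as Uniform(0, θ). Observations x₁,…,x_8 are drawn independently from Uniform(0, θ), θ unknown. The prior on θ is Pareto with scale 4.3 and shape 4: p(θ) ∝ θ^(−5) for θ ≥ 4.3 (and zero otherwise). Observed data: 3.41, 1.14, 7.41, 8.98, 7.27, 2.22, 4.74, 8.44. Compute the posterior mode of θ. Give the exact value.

The Uniform(0, θ) likelihood is θ^(−n) for θ ≥ max(xᵢ), zero otherwise. Here max(xᵢ) = 8.98.
Posterior ∝ θ^(−5) · θ^(−8) = θ^(−13) on θ ≥ max(4.3, 8.98) = 8.98.
This density is strictly decreasing in θ, so the posterior mode lies at the lower boundary of the support.

θ̂_MAP = 8.98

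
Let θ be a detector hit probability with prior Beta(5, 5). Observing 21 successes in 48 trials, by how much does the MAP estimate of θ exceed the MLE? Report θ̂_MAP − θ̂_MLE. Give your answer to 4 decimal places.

MAP − MLE = 0.0089

Posterior is Beta(26, 32); MAP = (26−1)/(58−2) = 25/56 ≈ 0.44643.
MLE ignores the prior: θ̂_MLE = k/n = 21/48 ≈ 0.43750.
Difference = 25/56 − 21/48 = 1/112 ≈ 0.0089.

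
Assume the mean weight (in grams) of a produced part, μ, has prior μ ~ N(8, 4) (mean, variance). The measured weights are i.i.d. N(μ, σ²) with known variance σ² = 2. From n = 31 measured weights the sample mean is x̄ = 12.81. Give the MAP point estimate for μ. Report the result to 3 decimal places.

n = 31, x̄ = 12.81.
For a Normal prior and Normal likelihood with known variance, the posterior is Normal; its mode equals its mean, the precision-weighted average.
Prior precision 1/σ₀² = 1/4 = 0.25; data precision n/σ² = 31/2 = 15.5.
μ̂ = (0.25·8 + 15.5·12.81) / (0.25 + 15.5) = 200.555/15.75 = 40111/3150 ≈ 12.734.

μ̂_MAP = 12.734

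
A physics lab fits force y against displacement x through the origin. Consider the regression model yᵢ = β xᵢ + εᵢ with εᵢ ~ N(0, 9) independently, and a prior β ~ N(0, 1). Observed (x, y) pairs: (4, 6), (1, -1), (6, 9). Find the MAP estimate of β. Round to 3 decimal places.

β̂_MAP = 1.242

log p(β | y) = −Σ(yᵢ − βxᵢ)²/(2·9) − β²/(2·1) + const.
Setting the derivative to zero: Σxᵢ(yᵢ − βxᵢ)/9 − β/1 = 0, so β = Σxᵢyᵢ / (Σxᵢ² + σ²/τ²).
Σxᵢyᵢ = 4·6 + 1·(-1) + 6·9 = 77; Σxᵢ² = 53; σ²/τ² = 9.
β̂_MAP = 77 / (53 + 9) = 77/62 ≈ 1.242.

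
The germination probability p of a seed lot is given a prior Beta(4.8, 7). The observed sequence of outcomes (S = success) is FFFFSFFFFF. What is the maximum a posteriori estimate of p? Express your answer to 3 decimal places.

p̂_MAP = 0.242

Prior: Beta(4.8, 7).
Data: 1 success in 10 trials (from the sequence). The binomial likelihood contributes p(1−p)^9, so the posterior is Beta(4.8+1, 7+9) = Beta(5.8, 16).
For Beta(a, b) with a, b > 1 the mode is (a−1)/(a+b−2) = 4.8/19.8 ≈ 0.242.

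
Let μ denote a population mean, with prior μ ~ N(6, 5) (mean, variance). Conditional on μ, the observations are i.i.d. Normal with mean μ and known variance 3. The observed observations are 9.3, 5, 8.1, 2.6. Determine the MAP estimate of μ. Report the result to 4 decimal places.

n = 4; x̄ = (9.3 + 5 + 8.1 + 2.6)/4 = 25/4 = 6.25.
For a Normal prior and Normal likelihood with known variance, the posterior is Normal; its mode equals its mean, the precision-weighted average.
Prior precision 1/σ₀² = 1/5 = 0.2; data precision n/σ² = 4/3.
μ̂ = (0.2·6 + (4/3)·6.25) / (0.2 + 4/3) = (143/15)/(23/15) = 143/23 ≈ 6.2174.

μ̂_MAP = 6.2174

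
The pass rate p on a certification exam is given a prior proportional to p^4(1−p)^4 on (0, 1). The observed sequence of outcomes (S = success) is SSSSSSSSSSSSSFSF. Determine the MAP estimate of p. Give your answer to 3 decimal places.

p̂_MAP = 0.750

The prior density ∝ p^4(1−p)^4 is the kernel of Beta(5, 5).
Data: 14 successes in 16 trials (from the sequence). The binomial likelihood contributes p^14(1−p)^2, so the posterior is Beta(5+14, 5+2) = Beta(19, 7).
For Beta(a, b) with a, b > 1 the mode is (a−1)/(a+b−2) = 18/24 ≈ 0.750.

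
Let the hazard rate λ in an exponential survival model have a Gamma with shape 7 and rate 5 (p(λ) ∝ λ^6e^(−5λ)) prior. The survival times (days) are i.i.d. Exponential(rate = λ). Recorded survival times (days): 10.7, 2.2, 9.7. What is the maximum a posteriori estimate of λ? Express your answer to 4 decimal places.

The Exponential(rate=λ) likelihood is ∝ λ^n e^(−λΣtᵢ). Here n = 3 and Σtᵢ = 10.7 + 2.2 + 9.7 = 22.6.
Posterior ∝ λ^6e^(−5λ) · λ^3e^(−22.6λ) = λ^9e^(−27.6λ), i.e. Gamma(10, 27.6).
Mode = (a−1)/b = 9/27.6 ≈ 0.3261.

λ̂_MAP = 0.3261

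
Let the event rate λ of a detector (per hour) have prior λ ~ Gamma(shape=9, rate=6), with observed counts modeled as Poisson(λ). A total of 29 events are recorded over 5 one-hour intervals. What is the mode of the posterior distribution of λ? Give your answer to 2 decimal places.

λ̂_MAP = 3.36

Σxᵢ = 29, n = 5.
Posterior ∝ λ^8e^(−6λ) · λ^29e^(−5λ) = λ^37e^(−11λ), i.e. Gamma(shape=38, rate=11).
The mode of a Gamma(a, b) with a ≥ 1 (shape–rate) is (a−1)/b = 37/11 ≈ 3.36.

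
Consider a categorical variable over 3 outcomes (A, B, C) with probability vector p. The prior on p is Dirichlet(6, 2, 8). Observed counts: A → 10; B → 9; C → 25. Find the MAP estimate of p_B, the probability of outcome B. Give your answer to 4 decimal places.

The posterior is Dirichlet(αᵢ + nᵢ) = Dirichlet(16, 11, 33).
For a Dirichlet(a₁,…,a_K) with all aᵢ > 1, the mode has j-th component (aⱼ − 1)/(Σaᵢ − K).
Here Σaᵢ = 60 and K = 3, so p_B = (11 − 1)/(60 − 3) = 10/57 ≈ 0.1754.

MAP estimate of p_B = 0.1754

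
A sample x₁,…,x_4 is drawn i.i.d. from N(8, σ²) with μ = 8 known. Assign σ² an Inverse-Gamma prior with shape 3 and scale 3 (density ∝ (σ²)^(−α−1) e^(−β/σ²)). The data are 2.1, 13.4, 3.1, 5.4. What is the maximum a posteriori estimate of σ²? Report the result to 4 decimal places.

Sum of squared deviations about the known mean: SS = (2.1−8)² + (13.4−8)² + (3.1−8)² + (5.4−8)² = 94.74.
The Normal likelihood contributes (σ²)^(−n/2) exp(−SS/(2σ²)), so the posterior is Inverse-Gamma(α + n/2, β + SS/2) = Inverse-Gamma(5, 50.37).
The mode of Inverse-Gamma(a, b) is b/(a+1) = 50.37/6 ≈ 8.3950.

σ̂²_MAP = 8.3950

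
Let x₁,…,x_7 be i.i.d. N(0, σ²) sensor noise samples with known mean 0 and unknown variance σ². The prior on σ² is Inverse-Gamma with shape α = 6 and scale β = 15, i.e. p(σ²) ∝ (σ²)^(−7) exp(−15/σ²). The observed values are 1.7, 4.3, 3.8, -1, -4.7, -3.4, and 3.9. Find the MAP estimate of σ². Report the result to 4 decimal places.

σ̂²_MAP = 5.5086

Sum of squared deviations about the known mean: SS = (1.7−0)² + (4.3−0)² + (3.8−0)² + (-1−0)² + (-4.7−0)² + (-3.4−0)² + (3.9−0)² = 85.68.
The Normal likelihood contributes (σ²)^(−n/2) exp(−SS/(2σ²)), so the posterior is Inverse-Gamma(α + n/2, β + SS/2) = Inverse-Gamma(9.5, 57.84).
The mode of Inverse-Gamma(a, b) is b/(a+1) = 57.84/10.5 ≈ 5.5086.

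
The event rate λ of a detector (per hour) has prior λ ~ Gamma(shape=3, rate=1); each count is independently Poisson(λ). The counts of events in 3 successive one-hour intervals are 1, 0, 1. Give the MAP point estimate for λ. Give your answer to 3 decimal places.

Σxᵢ = 1+0+1 = 2, with n = 3.
Posterior ∝ λ^2e^(−1λ) · λ^2e^(−3λ) = λ^4e^(−4λ), i.e. Gamma(shape=5, rate=4).
The mode of a Gamma(a, b) with a ≥ 1 (shape–rate) is (a−1)/b = 4/4 ≈ 1.000.

λ̂_MAP = 1.000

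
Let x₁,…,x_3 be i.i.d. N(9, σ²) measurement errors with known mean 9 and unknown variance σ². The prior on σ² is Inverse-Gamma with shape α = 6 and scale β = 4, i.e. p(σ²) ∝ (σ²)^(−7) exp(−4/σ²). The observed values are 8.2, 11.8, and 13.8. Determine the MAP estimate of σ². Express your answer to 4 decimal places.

Sum of squared deviations about the known mean: SS = (8.2−9)² + (11.8−9)² + (13.8−9)² = 31.52.
The Normal likelihood contributes (σ²)^(−n/2) exp(−SS/(2σ²)), so the posterior is Inverse-Gamma(α + n/2, β + SS/2) = Inverse-Gamma(7.5, 19.76).
The mode of Inverse-Gamma(a, b) is b/(a+1) = 19.76/8.5 ≈ 2.3247.

σ̂²_MAP = 2.3247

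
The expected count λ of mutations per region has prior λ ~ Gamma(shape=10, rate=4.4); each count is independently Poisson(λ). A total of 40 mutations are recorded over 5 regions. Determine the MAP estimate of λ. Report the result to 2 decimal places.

Σxᵢ = 40, n = 5.
Posterior ∝ λ^9e^(−4.4λ) · λ^40e^(−5λ) = λ^49e^(−9.4λ), i.e. Gamma(shape=50, rate=9.4).
The mode of a Gamma(a, b) with a ≥ 1 (shape–rate) is (a−1)/b = 49/9.4 ≈ 5.21.

λ̂_MAP = 5.21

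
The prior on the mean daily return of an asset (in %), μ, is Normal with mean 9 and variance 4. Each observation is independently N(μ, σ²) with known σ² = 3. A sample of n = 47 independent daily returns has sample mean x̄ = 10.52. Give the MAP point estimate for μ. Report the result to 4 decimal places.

μ̂_MAP = 10.4961

n = 47, x̄ = 10.52.
For a Normal prior and Normal likelihood with known variance, the posterior is Normal; its mode equals its mean, the precision-weighted average.
Prior precision 1/σ₀² = 1/4 = 0.25; data precision n/σ² = 47/3.
μ̂ = (0.25·9 + (47/3)·10.52) / (0.25 + 47/3) = (50119/300)/(191/12) = 50119/4775 ≈ 10.4961.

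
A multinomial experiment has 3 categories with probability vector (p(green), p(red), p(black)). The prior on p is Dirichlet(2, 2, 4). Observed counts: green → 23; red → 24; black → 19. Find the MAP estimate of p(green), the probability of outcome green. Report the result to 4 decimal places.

MAP estimate of p(green) = 0.3380

The posterior is Dirichlet(αᵢ + nᵢ) = Dirichlet(25, 26, 23).
For a Dirichlet(a₁,…,a_K) with all aᵢ > 1, the mode has j-th component (aⱼ − 1)/(Σaᵢ − K).
Here Σaᵢ = 74 and K = 3, so p(green) = (25 − 1)/(74 − 3) = 24/71 ≈ 0.3380.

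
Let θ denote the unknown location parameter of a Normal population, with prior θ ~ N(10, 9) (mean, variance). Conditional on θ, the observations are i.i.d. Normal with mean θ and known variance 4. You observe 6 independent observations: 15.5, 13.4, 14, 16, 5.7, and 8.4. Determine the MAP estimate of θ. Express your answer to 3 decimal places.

n = 6; x̄ = (15.5 + 13.4 + 14 + 16 + 5.7 + 8.4)/6 = 73/6 = 73/6 ≈ 12.1667.
For a Normal prior and Normal likelihood with known variance, the posterior is Normal; its mode equals its mean, the precision-weighted average.
Prior precision 1/σ₀² = 1/9; data precision n/σ² = 6/4 = 1.5.
θ̂ = ((1/9)·10 + 1.5·(73/6)) / (1/9 + 1.5) = (697/36)/(29/18) = 697/58 ≈ 12.017.

θ̂_MAP = 12.017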